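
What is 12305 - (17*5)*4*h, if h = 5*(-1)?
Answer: 14005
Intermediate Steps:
h = -5
12305 - (17*5)*4*h = 12305 - (17*5)*4*(-5) = 12305 - 85*4*(-5) = 12305 - 340*(-5) = 12305 - 1*(-1700) = 12305 + 1700 = 14005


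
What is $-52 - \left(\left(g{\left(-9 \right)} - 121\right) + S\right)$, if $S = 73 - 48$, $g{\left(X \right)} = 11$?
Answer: $33$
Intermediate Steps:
$S = 25$ ($S = 73 - 48 = 25$)
$-52 - \left(\left(g{\left(-9 \right)} - 121\right) + S\right) = -52 - \left(\left(11 - 121\right) + 25\right) = -52 - \left(-110 + 25\right) = -52 - -85 = -52 + 85 = 33$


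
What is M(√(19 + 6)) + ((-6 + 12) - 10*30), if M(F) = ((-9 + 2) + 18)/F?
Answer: -1459/5 ≈ -291.80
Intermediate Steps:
M(F) = 11/F (M(F) = (-7 + 18)/F = 11/F)
M(√(19 + 6)) + ((-6 + 12) - 10*30) = 11/(√(19 + 6)) + ((-6 + 12) - 10*30) = 11/(√25) + (6 - 300) = 11/5 - 294 = -1459/5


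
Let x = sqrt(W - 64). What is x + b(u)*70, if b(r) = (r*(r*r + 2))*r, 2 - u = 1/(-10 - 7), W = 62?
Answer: 154607250/83521 + I*sqrt(2) ≈ 1851.1 + 1.4142*I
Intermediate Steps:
x = I*sqrt(2) (x = sqrt(62 - 64) = sqrt(-2) = I*sqrt(2) ≈ 1.4142*I)
u = 35/17 (u = 2 - 1/(-10 - 7) = 2 - 1/(-17) = 2 - 1*(-1/17) = 2 + 1/17 = 35/17 ≈ 2.0588)
b(r) = r**2*(2 + r**2) (b(r) = (r*(r**2 + 2))*r = (r*(2 + r**2))*r = r**2*(2 + r**2))
x + b(u)*70 = I*sqrt(2) + ((35/17)**2*(2 + (35/17)**2))*70 = I*sqrt(2) + (1225*(2 + 1225/289)/289)*70 = I*sqrt(2) + ((1225/289)*(1803/289))*70 = I*sqrt(2) + (2208675/83521)*70 = I*sqrt(2) + 154607250/83521 = 154607250/83521 + I*sqrt(2)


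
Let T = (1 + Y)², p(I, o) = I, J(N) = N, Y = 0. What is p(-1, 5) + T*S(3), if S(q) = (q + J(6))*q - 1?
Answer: 25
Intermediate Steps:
S(q) = -1 + q*(6 + q) (S(q) = (q + 6)*q - 1 = (6 + q)*q - 1 = q*(6 + q) - 1 = -1 + q*(6 + q))
T = 1 (T = (1 + 0)² = 1² = 1)
p(-1, 5) + T*S(3) = -1 + 1*(-1 + 3² + 6*3) = -1 + 1*(-1 + 9 + 18) = -1 + 1*26 = -1 + 26 = 25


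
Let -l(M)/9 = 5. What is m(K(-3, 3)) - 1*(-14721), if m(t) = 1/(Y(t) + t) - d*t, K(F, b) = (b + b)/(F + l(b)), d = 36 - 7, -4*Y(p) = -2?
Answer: 353455/24 ≈ 14727.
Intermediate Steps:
Y(p) = ½ (Y(p) = -¼*(-2) = ½)
d = 29
l(M) = -45 (l(M) = -9*5 = -45)
K(F, b) = 2*b/(-45 + F) (K(F, b) = (b + b)/(F - 45) = (2*b)/(-45 + F) = 2*b/(-45 + F))
m(t) = 1/(½ + t) - 29*t
m(K(-3, 3)) - 1*(-14721) = (2 - 58*36/(-45 - 3)² - 58*3/(-45 - 3))/(1 + 2*(2*3/(-45 - 3))) - 1*(-14721) = (2 - 58*(2*3/(-48))² - 58*3/(-48))/(1 + 2*(2*3/(-48))) + 14721 = (2 - 58*(2*3*(-1/48))² - 58*3*(-1)/48)/(1 + 2*(2*3*(-1/48))) + 14721 = (2 - 58*(-⅛)² - 29*(-⅛))/(1 + 2*(-⅛)) + 14721 = (2 - 58*1/64 + 29/8)/(1 - ¼) + 14721 = (2 - 29/32 + 29/8)/(¾) + 14721 = (4/3)*(151/32) + 14721 = 151/24 + 14721 = 353455/24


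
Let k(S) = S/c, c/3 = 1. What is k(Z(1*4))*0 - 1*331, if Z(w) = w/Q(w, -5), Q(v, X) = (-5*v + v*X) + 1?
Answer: -331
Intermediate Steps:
c = 3 (c = 3*1 = 3)
Q(v, X) = 1 - 5*v + X*v (Q(v, X) = (-5*v + X*v) + 1 = 1 - 5*v + X*v)
Z(w) = w/(1 - 10*w) (Z(w) = w/(1 - 5*w - 5*w) = w/(1 - 10*w))
k(S) = S/3
k(Z(1*4))*0 - 1*331 = ((-1*4/(-1 + 10*(1*4)))/3)*0 - 1*331 = ((-1*4/(-1 + 10*4))/3)*0 - 331 = ((-1*4/(-1 + 40))/3)*0 - 331 = ((-1*4/39)/3)*0 - 331 = ((-1*4*1/39)/3)*0 - 331 = ((⅓)*(-4/39))*0 - 331 = -4/117*0 - 331 = 0 - 331 = -331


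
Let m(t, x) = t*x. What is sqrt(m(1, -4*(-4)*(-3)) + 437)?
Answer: sqrt(389) ≈ 19.723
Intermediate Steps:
sqrt(m(1, -4*(-4)*(-3)) + 437) = sqrt(1*(-4*(-4)*(-3)) + 437) = sqrt(1*(16*(-3)) + 437) = sqrt(1*(-48) + 437) = sqrt(-48 + 437) = sqrt(389)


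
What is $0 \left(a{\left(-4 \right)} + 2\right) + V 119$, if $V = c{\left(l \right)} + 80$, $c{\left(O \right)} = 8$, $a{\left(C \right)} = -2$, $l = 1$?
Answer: $10472$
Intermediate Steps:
$V = 88$ ($V = 8 + 80 = 88$)
$0 \left(a{\left(-4 \right)} + 2\right) + V 119 = 0 \left(-2 + 2\right) + 88 \cdot 119 = 0 \cdot 0 + 10472 = 0 + 10472 = 10472$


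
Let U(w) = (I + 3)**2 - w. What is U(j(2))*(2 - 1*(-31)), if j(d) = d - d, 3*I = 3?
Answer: 528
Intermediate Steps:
I = 1 (I = (1/3)*3 = 1)
j(d) = 0
U(w) = 16 - w (U(w) = (1 + 3)**2 - w = 4**2 - w = 16 - w)
U(j(2))*(2 - 1*(-31)) = (16 - 1*0)*(2 - 1*(-31)) = (16 + 0)*(2 + 31) = 16*33 = 528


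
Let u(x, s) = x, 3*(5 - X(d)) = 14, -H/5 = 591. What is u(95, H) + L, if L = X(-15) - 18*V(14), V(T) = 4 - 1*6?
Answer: 394/3 ≈ 131.33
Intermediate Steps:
H = -2955 (H = -5*591 = -2955)
X(d) = 1/3 (X(d) = 5 - 1/3*14 = 5 - 14/3 = 1/3)
V(T) = -2 (V(T) = 4 - 6 = -2)
L = 109/3 (L = 1/3 - 18*(-2) = 1/3 + 36 = 109/3 ≈ 36.333)
u(95, H) + L = 95 + 109/3 = 394/3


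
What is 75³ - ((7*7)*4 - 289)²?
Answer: 413226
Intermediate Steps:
75³ - ((7*7)*4 - 289)² = 421875 - (49*4 - 289)² = 421875 - (196 - 289)² = 421875 - 1*(-93)² = 421875 - 1*8649 = 421875 - 8649 = 413226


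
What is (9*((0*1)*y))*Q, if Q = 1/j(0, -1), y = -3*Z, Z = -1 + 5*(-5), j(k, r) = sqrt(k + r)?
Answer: 0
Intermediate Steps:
Z = -26 (Z = -1 - 25 = -26)
y = 78 (y = -3*(-26) = 78)
Q = -I (Q = 1/(sqrt(0 - 1)) = 1/(sqrt(-1)) = 1/I = -I ≈ -1.0*I)
(9*((0*1)*y))*Q = (9*((0*1)*78))*(-I) = (9*(0*78))*(-I) = (9*0)*(-I) = 0*(-I) = 0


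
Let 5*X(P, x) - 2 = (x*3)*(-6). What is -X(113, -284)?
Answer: -5114/5 ≈ -1022.8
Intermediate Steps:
X(P, x) = 2/5 - 18*x/5 (X(P, x) = 2/5 + ((x*3)*(-6))/5 = 2/5 + ((3*x)*(-6))/5 = 2/5 + (-18*x)/5 = 2/5 - 18*x/5)
-X(113, -284) = -(2/5 - 18/5*(-284)) = -(2/5 + 5112/5) = -1*5114/5 = -5114/5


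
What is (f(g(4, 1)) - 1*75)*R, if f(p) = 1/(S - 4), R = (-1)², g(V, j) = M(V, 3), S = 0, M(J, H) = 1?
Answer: -301/4 ≈ -75.250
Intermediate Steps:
g(V, j) = 1
R = 1
f(p) = -¼ (f(p) = 1/(0 - 4) = 1/(-4) = -¼)
(f(g(4, 1)) - 1*75)*R = (-¼ - 1*75)*1 = (-¼ - 75)*1 = -301/4*1 = -301/4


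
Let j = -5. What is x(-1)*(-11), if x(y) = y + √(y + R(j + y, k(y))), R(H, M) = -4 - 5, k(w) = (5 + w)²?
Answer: 11 - 11*I*√10 ≈ 11.0 - 34.785*I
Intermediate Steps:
R(H, M) = -9
x(y) = y + √(-9 + y) (x(y) = y + √(y - 9) = y + √(-9 + y))
x(-1)*(-11) = (-1 + √(-9 - 1))*(-11) = (-1 + √(-10))*(-11) = (-1 + I*√10)*(-11) = 11 - 11*I*√10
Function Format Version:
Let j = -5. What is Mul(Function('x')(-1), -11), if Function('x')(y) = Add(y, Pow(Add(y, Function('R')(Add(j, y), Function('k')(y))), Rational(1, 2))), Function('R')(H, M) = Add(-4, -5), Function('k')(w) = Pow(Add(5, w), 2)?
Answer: Add(11, Mul(-11, I, Pow(10, Rational(1, 2)))) ≈ Add(11.000, Mul(-34.785, I))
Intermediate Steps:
Function('R')(H, M) = -9
Function('x')(y) = Add(y, Pow(Add(-9, y), Rational(1, 2))) (Function('x')(y) = Add(y, Pow(Add(y, -9), Rational(1, 2))) = Add(y, Pow(Add(-9, y), Rational(1, 2))))
Mul(Function('x')(-1), -11) = Mul(Add(-1, Pow(Add(-9, -1), Rational(1, 2))), -11) = Mul(Add(-1, Pow(-10, Rational(1, 2))), -11) = Mul(Add(-1, Mul(I, Pow(10, Rational(1, 2)))), -11) = Add(11, Mul(-11, I, Pow(10, Rational(1, 2))))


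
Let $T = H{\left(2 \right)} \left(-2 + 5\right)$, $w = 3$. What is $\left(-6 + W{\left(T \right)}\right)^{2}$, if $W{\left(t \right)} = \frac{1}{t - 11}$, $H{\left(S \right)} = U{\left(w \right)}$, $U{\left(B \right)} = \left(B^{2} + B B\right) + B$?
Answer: $\frac{96721}{2704} \approx 35.77$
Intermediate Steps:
$U{\left(B \right)} = B + 2 B^{2}$ ($U{\left(B \right)} = \left(B^{2} + B^{2}\right) + B = 2 B^{2} + B = B + 2 B^{2}$)
$H{\left(S \right)} = 21$ ($H{\left(S \right)} = 3 \left(1 + 2 \cdot 3\right) = 3 \left(1 + 6\right) = 3 \cdot 7 = 21$)
$T = 63$ ($T = 21 \left(-2 + 5\right) = 21 \cdot 3 = 63$)
$W{\left(t \right)} = \frac{1}{-11 + t}$
$\left(-6 + W{\left(T \right)}\right)^{2} = \left(-6 + \frac{1}{-11 + 63}\right)^{2} = \left(-6 + \frac{1}{52}\right)^{2} = \left(- \frac{311}{52}\right)^{2} = \frac{96721}{2704}$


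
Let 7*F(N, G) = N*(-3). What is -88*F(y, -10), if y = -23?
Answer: -6072/7 ≈ -867.43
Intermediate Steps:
F(N, G) = -3*N/7 (F(N, G) = (N*(-3))/7 = (-3*N)/7 = -3*N/7)
-88*F(y, -10) = -(-264)*(-23)/7 = -88*69/7 = -6072/7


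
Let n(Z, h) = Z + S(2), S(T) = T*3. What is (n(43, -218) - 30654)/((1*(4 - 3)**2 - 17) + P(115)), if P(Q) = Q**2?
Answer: -30605/13209 ≈ -2.3170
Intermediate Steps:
S(T) = 3*T
n(Z, h) = 6 + Z (n(Z, h) = Z + 3*2 = Z + 6 = 6 + Z)
(n(43, -218) - 30654)/((1*(4 - 3)**2 - 17) + P(115)) = ((6 + 43) - 30654)/((1*(4 - 3)**2 - 17) + 115**2) = (49 - 30654)/((1*1**2 - 17) + 13225) = -30605/((1*1 - 17) + 13225) = -30605/((1 - 17) + 13225) = -30605/(-16 + 13225) = -30605/13209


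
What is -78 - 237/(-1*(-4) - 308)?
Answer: -23475/304 ≈ -77.220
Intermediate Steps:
-78 - 237/(-1*(-4) - 308) = -78 - 237/(4 - 308) = -78 - 237/(-304) = -78 - 237*(-1/304) = -78 + 237/304 = -23475/304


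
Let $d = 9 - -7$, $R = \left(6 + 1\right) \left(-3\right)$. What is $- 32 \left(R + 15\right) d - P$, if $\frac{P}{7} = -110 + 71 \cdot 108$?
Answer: $-49834$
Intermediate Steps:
$R = -21$ ($R = 7 \left(-3\right) = -21$)
$d = 16$ ($d = 9 + 7 = 16$)
$P = 52906$ ($P = 7 \left(-110 + 71 \cdot 108\right) = 7 \left(-110 + 7668\right) = 7 \cdot 7558 = 52906$)
$- 32 \left(R + 15\right) d - P = - 32 \left(-21 + 15\right) 16 - 52906 = \left(-32\right) \left(-6\right) 16 - 52906 = 192 \cdot 16 - 52906 = 3072 - 52906 = -49834$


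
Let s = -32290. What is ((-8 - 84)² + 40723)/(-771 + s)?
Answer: -49187/33061 ≈ -1.4878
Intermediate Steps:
((-8 - 84)² + 40723)/(-771 + s) = ((-8 - 84)² + 40723)/(-771 - 32290) = ((-92)² + 40723)/(-33061) = (8464 + 40723)*(-1/33061) = 49187*(-1/33061) = -49187/33061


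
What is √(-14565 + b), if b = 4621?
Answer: 2*I*√2486 ≈ 99.72*I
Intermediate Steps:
√(-14565 + b) = √(-14565 + 4621) = √(-9944) = 2*I*√2486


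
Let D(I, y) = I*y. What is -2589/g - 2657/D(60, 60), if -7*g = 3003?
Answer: 2726849/514800 ≈ 5.2969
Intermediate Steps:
g = -429 (g = -1/7*3003 = -429)
-2589/g - 2657/D(60, 60) = -2589/(-429) - 2657/(60*60) = -2589*(-1/429) - 2657/3600 = 863/143 - 2657*1/3600 = 863/143 - 2657/3600 = 2726849/514800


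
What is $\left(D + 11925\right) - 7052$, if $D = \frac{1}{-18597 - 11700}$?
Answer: $\frac{147637280}{30297} \approx 4873.0$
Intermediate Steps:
$D = - \frac{1}{30297}$ ($D = \frac{1}{-30297} = - \frac{1}{30297} \approx -3.3007 \cdot 10^{-5}$)
$\left(D + 11925\right) - 7052 = \left(- \frac{1}{30297} + 11925\right) - 7052 = \frac{361291724}{30297} - 7052 = \frac{147637280}{30297}$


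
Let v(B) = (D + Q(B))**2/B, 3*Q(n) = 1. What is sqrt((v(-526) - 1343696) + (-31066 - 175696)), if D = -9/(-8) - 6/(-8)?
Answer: I*sqrt(247089323619742)/12624 ≈ 1245.2*I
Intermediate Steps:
Q(n) = 1/3 (Q(n) = (1/3)*1 = 1/3)
D = 15/8 (D = -9*(-1/8) - 6*(-1/8) = 9/8 + 3/4 = 15/8 ≈ 1.8750)
v(B) = 2809/(576*B) (v(B) = (15/8 + 1/3)**2/B = (53/24)**2/B = 2809/(576*B))
sqrt((v(-526) - 1343696) + (-31066 - 175696)) = sqrt(((2809/576)/(-526) - 1343696) + (-31066 - 175696)) = sqrt(((2809/576)*(-1/526) - 1343696) - 206762) = sqrt((-2809/302976 - 1343696) - 206762) = sqrt(-407107642105/302976 - 206762) = sqrt(-469751565817/302976) = I*sqrt(247089323619742)/12624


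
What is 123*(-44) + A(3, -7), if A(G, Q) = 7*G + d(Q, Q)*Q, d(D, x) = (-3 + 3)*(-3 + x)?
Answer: -5391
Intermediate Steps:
d(D, x) = 0 (d(D, x) = 0*(-3 + x) = 0)
A(G, Q) = 7*G (A(G, Q) = 7*G + 0*Q = 7*G + 0 = 7*G)
123*(-44) + A(3, -7) = 123*(-44) + 7*3 = -5412 + 21 = -5391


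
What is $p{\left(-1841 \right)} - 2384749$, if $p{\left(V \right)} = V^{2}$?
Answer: $1004532$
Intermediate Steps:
$p{\left(-1841 \right)} - 2384749 = \left(-1841\right)^{2} - 2384749 = 3389281 - 2384749 = 1004532$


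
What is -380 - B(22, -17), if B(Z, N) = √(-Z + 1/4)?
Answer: -380 - I*√87/2 ≈ -380.0 - 4.6637*I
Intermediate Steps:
B(Z, N) = √(¼ - Z) (B(Z, N) = √(-Z + ¼) = √(¼ - Z))
-380 - B(22, -17) = -380 - √(1 - 4*22)/2 = -380 - √(1 - 88)/2 = -380 - √(-87)/2 = -380 - I*√87/2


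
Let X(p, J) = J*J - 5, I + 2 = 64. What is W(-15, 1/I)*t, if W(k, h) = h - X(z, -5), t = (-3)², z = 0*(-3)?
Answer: -11151/62 ≈ -179.85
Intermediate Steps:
I = 62 (I = -2 + 64 = 62)
z = 0
X(p, J) = -5 + J² (X(p, J) = J² - 5 = -5 + J²)
t = 9
W(k, h) = -20 + h (W(k, h) = h - (-5 + (-5)²) = h - (-5 + 25) = h - 1*20 = h - 20 = -20 + h)
W(-15, 1/I)*t = (-20 + 1/62)*9 = -1239/62*9 = -11151/62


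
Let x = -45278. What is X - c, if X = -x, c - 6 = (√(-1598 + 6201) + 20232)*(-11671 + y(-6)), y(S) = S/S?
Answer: 236152712 + 11670*√4603 ≈ 2.3694e+8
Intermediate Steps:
y(S) = 1
c = -236107434 - 11670*√4603 (c = 6 + (√(-1598 + 6201) + 20232)*(-11671 + 1) = 6 + (√4603 + 20232)*(-11670) = 6 + (20232 + √4603)*(-11670) = 6 + (-236107440 - 11670*√4603) = -236107434 - 11670*√4603 ≈ -2.3690e+8)
X = 45278 (X = -1*(-45278) = 45278)
X - c = 45278 - (-236107434 - 11670*√4603) = 45278 + (236107434 + 11670*√4603) = 236152712 + 11670*√4603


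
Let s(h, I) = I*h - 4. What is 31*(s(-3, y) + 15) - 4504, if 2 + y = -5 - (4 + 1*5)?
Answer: -2675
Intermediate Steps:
y = -16 (y = -2 + (-5 - (4 + 1*5)) = -2 + (-5 - (4 + 5)) = -2 + (-5 - 1*9) = -2 + (-5 - 9) = -2 - 14 = -16)
s(h, I) = -4 + I*h
31*(s(-3, y) + 15) - 4504 = 31*((-4 - 16*(-3)) + 15) - 4504 = 31*((-4 + 48) + 15) - 4504 = 31*(44 + 15) - 4504 = 31*59 - 4504 = 1829 - 4504 = -2675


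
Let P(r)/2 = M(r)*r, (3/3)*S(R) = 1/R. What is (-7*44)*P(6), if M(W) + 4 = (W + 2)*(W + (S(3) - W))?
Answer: 4928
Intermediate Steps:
S(R) = 1/R
M(W) = -10/3 + W/3 (M(W) = -4 + (W + 2)*(W + (1/3 - W)) = -4 + (2 + W)*(W + (⅓ - W)) = -4 + (2 + W)*(⅓) = -4 + (⅔ + W/3) = -10/3 + W/3)
P(r) = 2*r*(-10/3 + r/3) (P(r) = 2*((-10/3 + r/3)*r) = 2*(r*(-10/3 + r/3)) = 2*r*(-10/3 + r/3))
(-7*44)*P(6) = (-7*44)*((⅔)*6*(-10 + 6)) = -616*6*(-4)/3 = -308*(-16) = 4928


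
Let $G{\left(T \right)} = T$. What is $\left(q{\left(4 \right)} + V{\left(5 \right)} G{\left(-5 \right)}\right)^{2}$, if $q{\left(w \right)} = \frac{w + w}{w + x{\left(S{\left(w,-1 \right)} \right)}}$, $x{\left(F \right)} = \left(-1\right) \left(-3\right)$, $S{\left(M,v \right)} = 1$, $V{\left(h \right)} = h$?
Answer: $\frac{27889}{49} \approx 569.16$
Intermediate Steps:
$x{\left(F \right)} = 3$
$q{\left(w \right)} = \frac{2 w}{3 + w}$ ($q{\left(w \right)} = \frac{w + w}{w + 3} = \frac{2 w}{3 + w}$)
$\left(q{\left(4 \right)} + V{\left(5 \right)} G{\left(-5 \right)}\right)^{2} = \left(2 \cdot 4 \frac{1}{3 + 4} + 5 \left(-5\right)\right)^{2} = \left(2 \cdot 4 \cdot \frac{1}{7} - 25\right)^{2} = \left(\frac{8}{7} - 25\right)^{2} = \left(- \frac{167}{7}\right)^{2} = \frac{27889}{49}$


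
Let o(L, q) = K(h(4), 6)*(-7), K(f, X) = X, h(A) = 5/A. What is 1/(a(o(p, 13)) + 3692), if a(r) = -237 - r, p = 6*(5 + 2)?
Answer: 1/3497 ≈ 0.00028596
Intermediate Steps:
p = 42 (p = 6*7 = 42)
o(L, q) = -42 (o(L, q) = 6*(-7) = -42)
1/(a(o(p, 13)) + 3692) = 1/((-237 - 1*(-42)) + 3692) = 1/((-237 + 42) + 3692) = 1/(-195 + 3692) = 1/3497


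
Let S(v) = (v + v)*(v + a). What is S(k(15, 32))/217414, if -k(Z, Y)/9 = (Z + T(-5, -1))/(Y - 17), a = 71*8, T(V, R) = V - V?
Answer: -5031/108707 ≈ -0.046280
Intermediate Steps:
T(V, R) = 0
a = 568
k(Z, Y) = -9*Z/(-17 + Y) (k(Z, Y) = -9*(Z + 0)/(Y - 17) = -9*Z/(-17 + Y))
S(v) = 2*v*(568 + v) (S(v) = (v + v)*(v + 568) = (2*v)*(568 + v) = 2*v*(568 + v))
S(k(15, 32))/217414 = (2*(-9*15/(-17 + 32))*(568 - 9*15/(-17 + 32)))/217414 = (2*(-9*15/15)*(568 - 9*15/15))*(1/217414) = (2*(-9*15*1/15)*(568 - 9*15*1/15))*(1/217414) = (2*(-9)*(568 - 9))*(1/217414) = (2*(-9)*559)*(1/217414) = -10062*1/217414 = -5031/108707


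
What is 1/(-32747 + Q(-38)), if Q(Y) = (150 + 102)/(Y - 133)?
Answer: -19/622221 ≈ -3.0536e-5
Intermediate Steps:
Q(Y) = 252/(-133 + Y)
1/(-32747 + Q(-38)) = 1/(-32747 + 252/(-133 - 38)) = 1/(-32747 + 252/(-171)) = 1/(-32747 + 252*(-1/171)) = 1/(-32747 - 28/19) = 1/(-622221/19) = -19/622221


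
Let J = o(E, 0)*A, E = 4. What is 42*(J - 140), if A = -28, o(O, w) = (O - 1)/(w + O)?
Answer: -6762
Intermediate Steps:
o(O, w) = (-1 + O)/(O + w)
J = -21 (J = ((-1 + 4)/(4 + 0))*(-28) = (3/4)*(-28) = ((¼)*3)*(-28) = (¾)*(-28) = -21)
42*(J - 140) = 42*(-21 - 140) = 42*(-161) = -6762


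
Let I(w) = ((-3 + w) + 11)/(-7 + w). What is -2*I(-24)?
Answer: -32/31 ≈ -1.0323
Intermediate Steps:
I(w) = (8 + w)/(-7 + w)
-2*I(-24) = -2*(8 - 24)/(-7 - 24) = -2*(-16)/(-31) = -(-2)*(-16)/31 = -2*16/31 = -32/31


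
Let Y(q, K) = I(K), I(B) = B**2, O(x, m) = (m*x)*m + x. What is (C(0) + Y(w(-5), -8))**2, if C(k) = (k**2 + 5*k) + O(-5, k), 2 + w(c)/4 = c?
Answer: 3481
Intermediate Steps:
O(x, m) = x + x*m**2 (O(x, m) = x*m**2 + x = x + x*m**2)
w(c) = -8 + 4*c
Y(q, K) = K**2
C(k) = -5 - 4*k**2 + 5*k (C(k) = (k**2 + 5*k) - 5*(1 + k**2) = (k**2 + 5*k) + (-5 - 5*k**2) = -5 - 4*k**2 + 5*k)
(C(0) + Y(w(-5), -8))**2 = ((-5 - 4*0**2 + 5*0) + (-8)**2)**2 = ((-5 - 4*0 + 0) + 64)**2 = ((-5 + 0 + 0) + 64)**2 = (-5 + 64)**2 = 59**2 = 3481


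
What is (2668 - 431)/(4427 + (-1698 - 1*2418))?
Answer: 2237/311 ≈ 7.1929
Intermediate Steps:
(2668 - 431)/(4427 + (-1698 - 1*2418)) = 2237/(4427 + (-1698 - 2418)) = 2237/(4427 - 4116) = 2237/311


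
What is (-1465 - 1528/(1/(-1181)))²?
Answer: 3251180428609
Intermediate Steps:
(-1465 - 1528/(1/(-1181)))² = (-1465 - 1528/(-1/1181))² = (-1465 - 1528*(-1181))² = (-1465 + 1804568)² = 1803103² = 3251180428609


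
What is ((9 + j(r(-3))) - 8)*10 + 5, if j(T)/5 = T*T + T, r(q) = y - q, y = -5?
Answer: 115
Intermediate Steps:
r(q) = -5 - q
j(T) = 5*T + 5*T**2 (j(T) = 5*(T*T + T) = 5*(T**2 + T) = 5*(T + T**2) = 5*T + 5*T**2)
((9 + j(r(-3))) - 8)*10 + 5 = ((9 + 5*(-5 - 1*(-3))*(1 + (-5 - 1*(-3)))) - 8)*10 + 5 = ((9 + 5*(-5 + 3)*(1 + (-5 + 3))) - 8)*10 + 5 = ((9 + 5*(-2)*(1 - 2)) - 8)*10 + 5 = ((9 + 5*(-2)*(-1)) - 8)*10 + 5 = ((9 + 10) - 8)*10 + 5 = (19 - 8)*10 + 5 = 11*10 + 5 = 110 + 5 = 115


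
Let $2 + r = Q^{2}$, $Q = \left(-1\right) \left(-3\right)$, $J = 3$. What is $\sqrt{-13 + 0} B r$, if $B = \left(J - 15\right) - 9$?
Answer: $- 147 i \sqrt{13} \approx - 530.02 i$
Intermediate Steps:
$Q = 3$
$r = 7$ ($r = -2 + 3^{2} = -2 + 9 = 7$)
$B = -21$ ($B = \left(3 - 15\right) - 9 = -12 - 9 = -21$)
$\sqrt{-13 + 0} B r = \sqrt{-13 + 0} \left(-21\right) 7 = \sqrt{-13} \left(-21\right) 7 = i \sqrt{13} \left(-21\right) 7 = - 21 i \sqrt{13} \cdot 7 = - 147 i \sqrt{13}$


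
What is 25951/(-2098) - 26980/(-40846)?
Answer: -501695253/42847454 ≈ -11.709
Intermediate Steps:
25951/(-2098) - 26980/(-40846) = 25951*(-1/2098) - 26980*(-1/40846) = -25951/2098 + 13490/20423 = -501695253/42847454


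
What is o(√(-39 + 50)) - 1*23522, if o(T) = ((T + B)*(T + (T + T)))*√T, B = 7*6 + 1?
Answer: -23522 + 3*11^(¾)*(43 + √11) ≈ -22683.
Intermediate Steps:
B = 43 (B = 42 + 1 = 43)
o(T) = 3*T^(3/2)*(43 + T) (o(T) = ((T + 43)*(T + (T + T)))*√T = ((43 + T)*(T + 2*T))*√T = ((43 + T)*(3*T))*√T = (3*T*(43 + T))*√T = 3*T^(3/2)*(43 + T))
o(√(-39 + 50)) - 1*23522 = 3*(√(-39 + 50))^(3/2)*(43 + √(-39 + 50)) - 1*23522 = 3*(√11)^(3/2)*(43 + √11) - 23522 = 3*11^(¾)*(43 + √11) - 23522 = -23522 + 3*11^(¾)*(43 + √11)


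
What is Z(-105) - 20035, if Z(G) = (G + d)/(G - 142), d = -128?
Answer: -4948412/247 ≈ -20034.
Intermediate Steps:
Z(G) = (-128 + G)/(-142 + G) (Z(G) = (G - 128)/(G - 142) = (-128 + G)/(-142 + G))
Z(-105) - 20035 = (-128 - 105)/(-142 - 105) - 20035 = -233/(-247) - 20035 = -1/247*(-233) - 20035 = 233/247 - 20035 = -4948412/247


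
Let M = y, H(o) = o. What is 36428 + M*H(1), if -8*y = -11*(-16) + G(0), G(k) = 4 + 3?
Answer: 291241/8 ≈ 36405.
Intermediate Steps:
G(k) = 7
y = -183/8 (y = -(-11*(-16) + 7)/8 = -(176 + 7)/8 = -⅛*183 = -183/8 ≈ -22.875)
M = -183/8 ≈ -22.875
36428 + M*H(1) = 36428 - 183/8*1 = 36428 - 183/8 = 291241/8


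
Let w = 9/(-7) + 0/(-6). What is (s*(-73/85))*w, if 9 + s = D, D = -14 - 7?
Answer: -3942/119 ≈ -33.126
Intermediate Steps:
w = -9/7 (w = 9*(-⅐) + 0*(-⅙) = -9/7 + 0 = -9/7 ≈ -1.2857)
D = -21
s = -30 (s = -9 - 21 = -30)
(s*(-73/85))*w = -(-2190)/85*(-9/7) = -30*(-73/85)*(-9/7) = (438/17)*(-9/7) = -3942/119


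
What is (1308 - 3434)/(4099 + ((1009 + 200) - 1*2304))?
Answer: -1063/1502 ≈ -0.70772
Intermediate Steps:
(1308 - 3434)/(4099 + ((1009 + 200) - 1*2304)) = -2126/(4099 + (1209 - 2304)) = -2126/(4099 - 1095) = -2126/3004 = -2126*1/3004 = -1063/1502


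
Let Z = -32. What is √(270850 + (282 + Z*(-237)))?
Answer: 2*√69679 ≈ 527.94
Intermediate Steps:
√(270850 + (282 + Z*(-237))) = √(270850 + (282 - 32*(-237))) = √(270850 + (282 + 7584)) = √(270850 + 7866) = √278716 = 2*√69679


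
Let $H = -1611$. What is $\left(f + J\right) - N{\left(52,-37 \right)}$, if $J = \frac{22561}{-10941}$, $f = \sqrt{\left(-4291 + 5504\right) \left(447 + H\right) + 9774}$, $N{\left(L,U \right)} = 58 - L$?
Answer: $- \frac{12601}{1563} + i \sqrt{1402158} \approx -8.0621 + 1184.1 i$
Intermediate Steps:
$f = i \sqrt{1402158}$ ($f = \sqrt{\left(-4291 + 5504\right) \left(447 - 1611\right) + 9774} = \sqrt{1213 \left(-1164\right) + 9774} = \sqrt{-1411932 + 9774} = \sqrt{-1402158} = i \sqrt{1402158} \approx 1184.1 i$)
$J = - \frac{3223}{1563}$ ($J = 22561 \left(- \frac{1}{10941}\right) = - \frac{3223}{1563} \approx -2.0621$)
$\left(f + J\right) - N{\left(52,-37 \right)} = \left(i \sqrt{1402158} - \frac{3223}{1563}\right) - \left(58 - 52\right) = \left(- \frac{3223}{1563} + i \sqrt{1402158}\right) - \left(58 - 52\right) = \left(- \frac{3223}{1563} + i \sqrt{1402158}\right) - 6 = - \frac{12601}{1563} + i \sqrt{1402158}$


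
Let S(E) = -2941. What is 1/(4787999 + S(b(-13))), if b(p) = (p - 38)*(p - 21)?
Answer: 1/4785058 ≈ 2.0898e-7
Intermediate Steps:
b(p) = (-38 + p)*(-21 + p)
1/(4787999 + S(b(-13))) = 1/(4787999 - 2941) = 1/4785058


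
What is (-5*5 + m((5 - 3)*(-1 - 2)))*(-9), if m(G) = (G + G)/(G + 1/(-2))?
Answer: 2709/13 ≈ 208.38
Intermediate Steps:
m(G) = 2*G/(-1/2 + G) (m(G) = (2*G)/(G - 1/2) = (2*G)/(-1/2 + G) = 2*G/(-1/2 + G))
(-5*5 + m((5 - 3)*(-1 - 2)))*(-9) = (-5*5 + 4*((5 - 3)*(-1 - 2))/(-1 + 2*((5 - 3)*(-1 - 2))))*(-9) = (-25 + 4*(2*(-3))/(-1 + 2*(2*(-3))))*(-9) = (-25 + 4*(-6)/(-1 + 2*(-6)))*(-9) = (-25 + 4*(-6)/(-1 - 12))*(-9) = (-25 + 4*(-6)/(-13))*(-9) = (-25 + 4*(-6)*(-1/13))*(-9) = (-25 + 24/13)*(-9) = -301/13*(-9) = 2709/13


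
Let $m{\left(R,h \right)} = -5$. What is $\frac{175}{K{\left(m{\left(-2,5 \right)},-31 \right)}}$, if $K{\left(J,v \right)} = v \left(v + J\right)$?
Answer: $\frac{175}{1116} \approx 0.15681$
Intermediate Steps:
$K{\left(J,v \right)} = v \left(J + v\right)$
$\frac{175}{K{\left(m{\left(-2,5 \right)},-31 \right)}} = \frac{175}{\left(-31\right) \left(-5 - 31\right)} = \frac{175}{\left(-31\right) \left(-36\right)} = \frac{175}{1116}$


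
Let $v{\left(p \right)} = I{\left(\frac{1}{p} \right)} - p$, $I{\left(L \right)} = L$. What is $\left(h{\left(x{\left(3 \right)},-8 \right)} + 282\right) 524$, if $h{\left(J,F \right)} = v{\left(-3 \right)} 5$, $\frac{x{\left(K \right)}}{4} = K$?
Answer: $\frac{464264}{3} \approx 1.5475 \cdot 10^{5}$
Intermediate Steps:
$x{\left(K \right)} = 4 K$
$v{\left(p \right)} = \frac{1}{p} - p$
$h{\left(J,F \right)} = \frac{40}{3}$ ($h{\left(J,F \right)} = \left(\frac{1}{-3} - -3\right) 5 = \left(- \frac{1}{3} + 3\right) 5 = \frac{8}{3} \cdot 5 = \frac{40}{3}$)
$\left(h{\left(x{\left(3 \right)},-8 \right)} + 282\right) 524 = \left(\frac{40}{3} + 282\right) 524 = \frac{886}{3} \cdot 524 = \frac{464264}{3}$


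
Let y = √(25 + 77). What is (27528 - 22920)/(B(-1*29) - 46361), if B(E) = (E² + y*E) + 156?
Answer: -104518656/1028903357 + 66816*√102/1028903357 ≈ -0.10093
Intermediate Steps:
y = √102 ≈ 10.100
B(E) = 156 + E² + E*√102 (B(E) = (E² + √102*E) + 156 = (E² + E*√102) + 156 = 156 + E² + E*√102)
(27528 - 22920)/(B(-1*29) - 46361) = (27528 - 22920)/((156 + (-1*29)² + (-1*29)*√102) - 46361) = 4608/((156 + (-29)² - 29*√102) - 46361) = 4608/((156 + 841 - 29*√102) - 46361) = 4608/((997 - 29*√102) - 46361) = 4608/(-45364 - 29*√102)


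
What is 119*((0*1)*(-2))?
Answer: 0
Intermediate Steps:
119*((0*1)*(-2)) = 119*(0*(-2)) = 119*0 = 0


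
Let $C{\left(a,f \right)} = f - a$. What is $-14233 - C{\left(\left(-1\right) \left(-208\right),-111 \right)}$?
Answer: $-13914$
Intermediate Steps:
$-14233 - C{\left(\left(-1\right) \left(-208\right),-111 \right)} = -14233 - \left(-111 - \left(-1\right) \left(-208\right)\right) = -14233 - \left(-111 - 208\right) = -14233 - -319 = -14233 + 319 = -13914$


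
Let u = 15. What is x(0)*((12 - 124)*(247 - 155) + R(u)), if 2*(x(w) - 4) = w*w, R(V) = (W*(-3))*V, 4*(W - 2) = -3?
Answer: -41441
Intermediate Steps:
W = 5/4 (W = 2 + (1/4)*(-3) = 2 - 3/4 = 5/4 ≈ 1.2500)
R(V) = -15*V/4 (R(V) = ((5/4)*(-3))*V = -15*V/4)
x(w) = 4 + w**2/2 (x(w) = 4 + (w*w)/2 = 4 + w**2/2)
x(0)*((12 - 124)*(247 - 155) + R(u)) = (4 + (1/2)*0**2)*((12 - 124)*(247 - 155) - 15/4*15) = (4 + (1/2)*0)*(-112*92 - 225/4) = (4 + 0)*(-10304 - 225/4) = 4*(-41441/4) = -41441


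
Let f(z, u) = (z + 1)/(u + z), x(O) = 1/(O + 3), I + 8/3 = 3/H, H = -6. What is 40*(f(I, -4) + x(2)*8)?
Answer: 3272/43 ≈ 76.093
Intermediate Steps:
I = -19/6 (I = -8/3 + 3/(-6) = -8/3 + 3*(-1/6) = -8/3 - 1/2 = -19/6 ≈ -3.1667)
x(O) = 1/(3 + O)
f(z, u) = (1 + z)/(u + z)
40*(f(I, -4) + x(2)*8) = 40*((1 - 19/6)/(-4 - 19/6) + 8/(3 + 2)) = 40*(-13/6/(-43/6) + 8/5) = 40*(-6/43*(-13/6) + (1/5)*8) = 40*(13/43 + 8/5) = 40*(409/215) = 3272/43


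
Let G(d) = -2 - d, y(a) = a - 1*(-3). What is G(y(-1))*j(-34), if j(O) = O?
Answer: 136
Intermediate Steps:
y(a) = 3 + a (y(a) = a + 3 = 3 + a)
G(y(-1))*j(-34) = (-2 - (3 - 1))*(-34) = (-2 - 1*2)*(-34) = (-2 - 2)*(-34) = -4*(-34) = 136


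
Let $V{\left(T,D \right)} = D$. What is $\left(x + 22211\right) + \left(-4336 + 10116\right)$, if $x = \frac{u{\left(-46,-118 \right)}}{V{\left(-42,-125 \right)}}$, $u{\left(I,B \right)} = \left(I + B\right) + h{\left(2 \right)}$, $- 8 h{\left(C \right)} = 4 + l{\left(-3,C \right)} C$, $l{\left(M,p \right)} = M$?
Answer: $\frac{2799231}{100} \approx 27992.0$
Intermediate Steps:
$h{\left(C \right)} = - \frac{1}{2} + \frac{3 C}{8}$ ($h{\left(C \right)} = - \frac{4 - 3 C}{8} = - \frac{1}{2} + \frac{3 C}{8}$)
$u{\left(I,B \right)} = \frac{1}{4} + B + I$ ($u{\left(I,B \right)} = \left(I + B\right) + \left(- \frac{1}{2} + \frac{3}{8} \cdot 2\right) = \left(B + I\right) + \left(- \frac{1}{2} + \frac{3}{4}\right) = \left(B + I\right) + \frac{1}{4} = \frac{1}{4} + B + I$)
$x = \frac{131}{100}$ ($x = \frac{\frac{1}{4} - 118 - 46}{-125} = \left(- \frac{655}{4}\right) \left(- \frac{1}{125}\right) = \frac{131}{100} \approx 1.31$)
$\left(x + 22211\right) + \left(-4336 + 10116\right) = \left(\frac{131}{100} + 22211\right) + \left(-4336 + 10116\right) = \frac{2221231}{100} + 5780 = \frac{2799231}{100}$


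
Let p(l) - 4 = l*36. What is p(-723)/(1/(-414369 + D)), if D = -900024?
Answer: 34205763432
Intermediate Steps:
p(l) = 4 + 36*l (p(l) = 4 + l*36 = 4 + 36*l)
p(-723)/(1/(-414369 + D)) = (4 + 36*(-723))/(1/(-414369 - 900024)) = (4 - 26028)/(1/(-1314393)) = -26024/(-1/1314393) = -26024*(-1314393) = 34205763432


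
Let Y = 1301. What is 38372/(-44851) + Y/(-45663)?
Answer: -1810531787/2048031213 ≈ -0.88404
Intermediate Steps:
38372/(-44851) + Y/(-45663) = 38372/(-44851) + 1301/(-45663) = 38372*(-1/44851) + 1301*(-1/45663) = -38372/44851 - 1301/45663 = -1810531787/2048031213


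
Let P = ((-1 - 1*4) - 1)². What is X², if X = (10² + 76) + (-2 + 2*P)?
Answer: 60516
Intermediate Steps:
P = 36 (P = ((-1 - 4) - 1)² = (-5 - 1)² = (-6)² = 36)
X = 246 (X = (10² + 76) + (-2 + 2*36) = (100 + 76) + (-2 + 72) = 176 + 70 = 246)
X² = 246² = 60516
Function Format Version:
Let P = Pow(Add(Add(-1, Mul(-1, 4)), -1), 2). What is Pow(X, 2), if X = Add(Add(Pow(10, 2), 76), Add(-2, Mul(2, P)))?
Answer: 60516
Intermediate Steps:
P = 36 (P = Pow(Add(Add(-1, -4), -1), 2) = Pow(Add(-5, -1), 2) = Pow(-6, 2) = 36)
X = 246 (X = Add(Add(Pow(10, 2), 76), Add(-2, Mul(2, 36))) = Add(Add(100, 76), Add(-2, 72)) = Add(176, 70) = 246)
Pow(X, 2) = Pow(246, 2) = 60516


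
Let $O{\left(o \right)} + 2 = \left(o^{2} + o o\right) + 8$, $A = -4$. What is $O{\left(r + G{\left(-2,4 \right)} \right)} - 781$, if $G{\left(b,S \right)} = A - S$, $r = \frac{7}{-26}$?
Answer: $- \frac{215725}{338} \approx -638.24$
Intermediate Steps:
$r = - \frac{7}{26}$ ($r = 7 \left(- \frac{1}{26}\right) = - \frac{7}{26} \approx -0.26923$)
$G{\left(b,S \right)} = -4 - S$
$O{\left(o \right)} = 6 + 2 o^{2}$ ($O{\left(o \right)} = -2 + \left(\left(o^{2} + o o\right) + 8\right) = -2 + \left(\left(o^{2} + o^{2}\right) + 8\right) = -2 + \left(2 o^{2} + 8\right) = -2 + \left(8 + 2 o^{2}\right) = 6 + 2 o^{2}$)
$O{\left(r + G{\left(-2,4 \right)} \right)} - 781 = \left(6 + 2 \left(- \frac{7}{26} - 8\right)^{2}\right) - 781 = \left(6 + 2 \left(- \frac{215}{26}\right)^{2}\right) - 781 = \left(6 + 2 \cdot \frac{46225}{676}\right) - 781 = \left(6 + \frac{46225}{338}\right) - 781 = \frac{48253}{338} - 781 = - \frac{215725}{338}$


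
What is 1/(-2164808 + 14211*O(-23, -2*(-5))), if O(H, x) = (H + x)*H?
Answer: 1/2084281 ≈ 4.7978e-7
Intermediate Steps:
O(H, x) = H*(H + x)
1/(-2164808 + 14211*O(-23, -2*(-5))) = 1/(-2164808 + 14211*(-23*(-23 - 2*(-5)))) = 1/(-2164808 + 14211*(-23*(-23 + 10))) = 1/(-2164808 + 14211*(-23*(-13))) = 1/(-2164808 + 14211*299) = 1/(-2164808 + 4249089) = 1/2084281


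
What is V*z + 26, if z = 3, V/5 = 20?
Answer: 326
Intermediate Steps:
V = 100 (V = 5*20 = 100)
V*z + 26 = 100*3 + 26 = 300 + 26 = 326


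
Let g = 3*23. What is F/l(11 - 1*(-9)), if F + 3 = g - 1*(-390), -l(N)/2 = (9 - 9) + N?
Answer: -57/5 ≈ -11.400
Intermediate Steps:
g = 69
l(N) = -2*N (l(N) = -2*((9 - 9) + N) = -2*(0 + N) = -2*N)
F = 456 (F = -3 + (69 - 1*(-390)) = -3 + (69 + 390) = -3 + 459 = 456)
F/l(11 - 1*(-9)) = 456/((-2*(11 - 1*(-9)))) = 456/((-2*(11 + 9))) = 456/((-2*20)) = 456/(-40) = 456*(-1/40) = -57/5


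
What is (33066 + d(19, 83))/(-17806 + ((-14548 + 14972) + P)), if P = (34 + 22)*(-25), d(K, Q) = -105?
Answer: -32961/18782 ≈ -1.7549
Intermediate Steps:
P = -1400 (P = 56*(-25) = -1400)
(33066 + d(19, 83))/(-17806 + ((-14548 + 14972) + P)) = (33066 - 105)/(-17806 + ((-14548 + 14972) - 1400)) = 32961/(-17806 + (424 - 1400)) = 32961/(-17806 - 976) = 32961/(-18782) = 32961*(-1/18782) = -32961/18782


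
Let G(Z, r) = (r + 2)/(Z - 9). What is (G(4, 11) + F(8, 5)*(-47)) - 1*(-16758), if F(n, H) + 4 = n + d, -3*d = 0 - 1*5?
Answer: 247336/15 ≈ 16489.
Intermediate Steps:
G(Z, r) = (2 + r)/(-9 + Z)
d = 5/3 (d = -(0 - 1*5)/3 = -(0 - 5)/3 = -⅓*(-5) = 5/3 ≈ 1.6667)
F(n, H) = -7/3 + n (F(n, H) = -4 + (n + 5/3) = -4 + (5/3 + n) = -7/3 + n)
(G(4, 11) + F(8, 5)*(-47)) - 1*(-16758) = ((2 + 11)/(-9 + 4) + (-7/3 + 8)*(-47)) - 1*(-16758) = (13/(-5) + (17/3)*(-47)) + 16758 = (-⅕*13 - 799/3) + 16758 = (-13/5 - 799/3) + 16758 = -4034/15 + 16758 = 247336/15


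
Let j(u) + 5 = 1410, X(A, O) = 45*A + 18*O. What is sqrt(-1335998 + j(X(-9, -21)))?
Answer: 13*I*sqrt(7897) ≈ 1155.2*I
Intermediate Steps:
X(A, O) = 18*O + 45*A
j(u) = 1405 (j(u) = -5 + 1410 = 1405)
sqrt(-1335998 + j(X(-9, -21))) = sqrt(-1335998 + 1405) = sqrt(-1334593) = 13*I*sqrt(7897)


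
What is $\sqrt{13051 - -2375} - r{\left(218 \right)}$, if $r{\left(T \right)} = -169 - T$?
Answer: $387 + 3 \sqrt{1714} \approx 511.2$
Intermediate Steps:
$\sqrt{13051 - -2375} - r{\left(218 \right)} = \sqrt{13051 - -2375} - \left(-169 - 218\right) = \sqrt{13051 + \left(-3453 + 5828\right)} - \left(-169 - 218\right) = \sqrt{13051 + 2375} - -387 = \sqrt{15426} + 387 = 3 \sqrt{1714} + 387 = 387 + 3 \sqrt{1714}$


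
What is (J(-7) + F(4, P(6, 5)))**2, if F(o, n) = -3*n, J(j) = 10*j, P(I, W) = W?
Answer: 7225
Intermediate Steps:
(J(-7) + F(4, P(6, 5)))**2 = (10*(-7) - 3*5)**2 = (-70 - 15)**2 = (-85)**2 = 7225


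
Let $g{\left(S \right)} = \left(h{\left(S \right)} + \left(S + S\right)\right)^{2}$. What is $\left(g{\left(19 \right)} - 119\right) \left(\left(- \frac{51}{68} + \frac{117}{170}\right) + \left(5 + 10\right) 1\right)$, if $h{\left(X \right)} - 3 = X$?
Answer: $\frac{17679999}{340} \approx 52000.0$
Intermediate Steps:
$h{\left(X \right)} = 3 + X$
$g{\left(S \right)} = \left(3 + 3 S\right)^{2}$ ($g{\left(S \right)} = \left(\left(3 + S\right) + \left(S + S\right)\right)^{2} = \left(\left(3 + S\right) + 2 S\right)^{2} = \left(3 + 3 S\right)^{2}$)
$\left(g{\left(19 \right)} - 119\right) \left(\left(- \frac{51}{68} + \frac{117}{170}\right) + \left(5 + 10\right) 1\right) = \left(9 \left(1 + 19\right)^{2} - 119\right) \left(\left(- \frac{51}{68} + \frac{117}{170}\right) + \left(5 + 10\right) 1\right) = \left(9 \cdot 20^{2} - 119\right) \left(\left(\left(-51\right) \frac{1}{68} + 117 \cdot \frac{1}{170}\right) + 15 \cdot 1\right) = \left(9 \cdot 400 - 119\right) \left(\left(- \frac{3}{4} + \frac{117}{170}\right) + 15\right) = \left(3600 - 119\right) \left(- \frac{21}{340} + 15\right) = 3481 \cdot \frac{5079}{340} = \frac{17679999}{340}$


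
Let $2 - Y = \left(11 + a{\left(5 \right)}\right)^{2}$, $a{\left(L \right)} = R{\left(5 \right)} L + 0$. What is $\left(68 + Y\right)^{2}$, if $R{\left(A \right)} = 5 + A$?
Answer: $13329801$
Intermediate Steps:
$a{\left(L \right)} = 10 L$ ($a{\left(L \right)} = \left(5 + 5\right) L + 0 = 10 L + 0 = 10 L$)
$Y = -3719$ ($Y = 2 - \left(11 + 10 \cdot 5\right)^{2} = 2 - \left(11 + 50\right)^{2} = 2 - 61^{2} = 2 - 3721 = -3719$)
$\left(68 + Y\right)^{2} = \left(68 - 3719\right)^{2} = \left(-3651\right)^{2} = 13329801$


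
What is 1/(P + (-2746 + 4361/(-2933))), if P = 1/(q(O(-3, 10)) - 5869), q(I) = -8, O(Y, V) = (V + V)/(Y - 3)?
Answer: -2462463/6765585188 ≈ -0.00036397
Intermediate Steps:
O(Y, V) = 2*V/(-3 + Y) (O(Y, V) = (2*V)/(-3 + Y) = 2*V/(-3 + Y))
P = -1/5877 (P = 1/(-8 - 5869) = 1/(-5877) = -1/5877 ≈ -0.00017015)
1/(P + (-2746 + 4361/(-2933))) = 1/(-1/5877 + (-2746 + 4361/(-2933))) = 1/(-1/5877 + (-2746 + 4361*(-1/2933))) = 1/(-1/5877 + (-2746 - 623/419)) = 1/(-1/5877 - 1151197/419) = 1/(-6765585188/2462463) = -2462463/6765585188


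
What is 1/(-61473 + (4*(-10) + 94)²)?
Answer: -1/58557 ≈ -1.7077e-5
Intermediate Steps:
1/(-61473 + (4*(-10) + 94)²) = 1/(-61473 + (-40 + 94)²) = 1/(-61473 + 54²) = 1/(-61473 + 2916) = 1/(-58557) = -1/58557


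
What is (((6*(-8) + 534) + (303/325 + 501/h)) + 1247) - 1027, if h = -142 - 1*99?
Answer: 55207648/78325 ≈ 704.85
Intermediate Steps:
h = -241 (h = -142 - 99 = -241)
(((6*(-8) + 534) + (303/325 + 501/h)) + 1247) - 1027 = (((6*(-8) + 534) + (303/325 + 501/(-241))) + 1247) - 1027 = (((-48 + 534) + (303*(1/325) + 501*(-1/241))) + 1247) - 1027 = ((486 + (303/325 - 501/241)) + 1247) - 1027 = ((486 - 89802/78325) + 1247) - 1027 = (37976148/78325 + 1247) - 1027 = 135647423/78325 - 1027 = 55207648/78325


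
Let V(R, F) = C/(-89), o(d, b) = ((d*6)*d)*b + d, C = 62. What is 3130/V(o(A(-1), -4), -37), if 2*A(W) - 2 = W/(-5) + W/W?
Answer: -139285/31 ≈ -4493.1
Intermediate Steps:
A(W) = 3/2 - W/10 (A(W) = 1 + (W/(-5) + W/W)/2 = 1 + (W*(-⅕) + 1)/2 = 1 + (-W/5 + 1)/2 = 1 + (1 - W/5)/2 = 1 + (½ - W/10) = 3/2 - W/10)
o(d, b) = d + 6*b*d² (o(d, b) = ((6*d)*d)*b + d = (6*d²)*b + d = 6*b*d² + d = d + 6*b*d²)
V(R, F) = -62/89 (V(R, F) = 62/(-89) = 62*(-1/89) = -62/89)
3130/V(o(A(-1), -4), -37) = 3130/(-62/89) = 3130*(-89/62) = -139285/31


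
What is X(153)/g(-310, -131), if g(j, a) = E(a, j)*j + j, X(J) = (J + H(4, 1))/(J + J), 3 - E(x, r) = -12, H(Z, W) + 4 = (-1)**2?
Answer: -5/50592 ≈ -9.8830e-5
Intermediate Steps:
H(Z, W) = -3 (H(Z, W) = -4 + (-1)**2 = -4 + 1 = -3)
E(x, r) = 15 (E(x, r) = 3 - 1*(-12) = 3 + 12 = 15)
X(J) = (-3 + J)/(2*J) (X(J) = (J - 3)/(J + J) = (-3 + J)/((2*J)) = (-3 + J)*(1/(2*J)) = (-3 + J)/(2*J))
g(j, a) = 16*j (g(j, a) = 15*j + j = 16*j)
X(153)/g(-310, -131) = ((1/2)*(-3 + 153)/153)/((16*(-310))) = ((1/2)*(1/153)*150)/(-4960) = (25/51)*(-1/4960) = -5/50592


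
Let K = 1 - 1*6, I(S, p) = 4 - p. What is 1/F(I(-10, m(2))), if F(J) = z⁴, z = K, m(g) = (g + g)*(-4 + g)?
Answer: 1/625 ≈ 0.0016000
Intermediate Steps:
m(g) = 2*g*(-4 + g) (m(g) = (2*g)*(-4 + g) = 2*g*(-4 + g))
K = -5 (K = 1 - 6 = -5)
z = -5
F(J) = 625 (F(J) = (-5)⁴ = 625)
1/F(I(-10, m(2))) = 1/625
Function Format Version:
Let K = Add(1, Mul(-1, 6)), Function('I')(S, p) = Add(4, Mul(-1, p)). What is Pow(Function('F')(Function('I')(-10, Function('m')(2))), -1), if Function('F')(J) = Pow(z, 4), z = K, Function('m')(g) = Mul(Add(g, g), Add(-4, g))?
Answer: Rational(1, 625) ≈ 0.0016000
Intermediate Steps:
Function('m')(g) = Mul(2, g, Add(-4, g)) (Function('m')(g) = Mul(Mul(2, g), Add(-4, g)) = Mul(2, g, Add(-4, g)))
K = -5 (K = Add(1, -6) = -5)
z = -5
Function('F')(J) = 625 (Function('F')(J) = Pow(-5, 4) = 625)
Pow(Function('F')(Function('I')(-10, Function('m')(2))), -1) = Pow(625, -1) = Rational(1, 625)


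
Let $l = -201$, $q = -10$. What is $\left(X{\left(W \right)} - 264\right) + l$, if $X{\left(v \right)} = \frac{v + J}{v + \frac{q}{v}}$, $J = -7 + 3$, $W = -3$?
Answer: $-486$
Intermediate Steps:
$J = -4$
$X{\left(v \right)} = \frac{-4 + v}{v - \frac{10}{v}}$ ($X{\left(v \right)} = \frac{v - 4}{v - \frac{10}{v}} = \frac{-4 + v}{v - \frac{10}{v}}$)
$\left(X{\left(W \right)} - 264\right) + l = \left(- \frac{3 \left(-4 - 3\right)}{-10 + \left(-3\right)^{2}} - 264\right) - 201 = \left(\left(-3\right) \frac{1}{-10 + 9} \left(-7\right) - 264\right) - 201 = \left(\left(-3\right) \frac{1}{-1} \left(-7\right) - 264\right) - 201 = \left(\left(-3\right) \left(-1\right) \left(-7\right) - 264\right) - 201 = \left(-21 - 264\right) - 201 = -285 - 201 = -486$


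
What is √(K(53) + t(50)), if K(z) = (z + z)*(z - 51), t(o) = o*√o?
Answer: √(212 + 250*√2) ≈ 23.781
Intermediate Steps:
t(o) = o^(3/2)
K(z) = 2*z*(-51 + z) (K(z) = (2*z)*(-51 + z) = 2*z*(-51 + z))
√(K(53) + t(50)) = √(2*53*(-51 + 53) + 50^(3/2)) = √(2*53*2 + 250*√2) = √(212 + 250*√2)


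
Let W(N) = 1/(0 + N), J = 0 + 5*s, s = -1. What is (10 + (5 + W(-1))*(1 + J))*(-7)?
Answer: 42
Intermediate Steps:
J = -5 (J = 0 + 5*(-1) = 0 - 5 = -5)
W(N) = 1/N
(10 + (5 + W(-1))*(1 + J))*(-7) = (10 + (5 + 1/(-1))*(1 - 5))*(-7) = (10 + (5 - 1)*(-4))*(-7) = (10 + 4*(-4))*(-7) = (10 - 16)*(-7) = -6*(-7) = 42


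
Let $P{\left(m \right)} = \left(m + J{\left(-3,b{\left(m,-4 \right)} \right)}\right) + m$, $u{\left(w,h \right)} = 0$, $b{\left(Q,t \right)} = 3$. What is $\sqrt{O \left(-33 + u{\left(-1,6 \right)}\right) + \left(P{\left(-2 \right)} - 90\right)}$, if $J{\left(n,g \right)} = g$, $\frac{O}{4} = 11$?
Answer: $i \sqrt{1543} \approx 39.281 i$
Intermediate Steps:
$O = 44$ ($O = 4 \cdot 11 = 44$)
$P{\left(m \right)} = 3 + 2 m$ ($P{\left(m \right)} = \left(m + 3\right) + m = \left(3 + m\right) + m = 3 + 2 m$)
$\sqrt{O \left(-33 + u{\left(-1,6 \right)}\right) + \left(P{\left(-2 \right)} - 90\right)} = \sqrt{44 \left(-33 + 0\right) + \left(\left(3 + 2 \left(-2\right)\right) - 90\right)} = \sqrt{44 \left(-33\right) + \left(\left(3 - 4\right) - 90\right)} = \sqrt{-1452 - 91} = \sqrt{-1543} = i \sqrt{1543}$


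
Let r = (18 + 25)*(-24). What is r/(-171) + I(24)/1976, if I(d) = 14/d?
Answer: 143111/23712 ≈ 6.0354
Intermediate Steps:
r = -1032 (r = 43*(-24) = -1032)
r/(-171) + I(24)/1976 = -1032/(-171) + (14/24)/1976 = -1032*(-1/171) + (14*(1/24))*(1/1976) = 344/57 + (7/12)*(1/1976) = 344/57 + 7/23712 = 143111/23712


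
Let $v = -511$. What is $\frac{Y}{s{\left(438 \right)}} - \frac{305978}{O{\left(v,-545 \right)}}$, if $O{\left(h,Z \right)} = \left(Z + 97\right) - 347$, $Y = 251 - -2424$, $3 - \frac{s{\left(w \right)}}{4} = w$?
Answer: $\frac{11783891}{30740} \approx 383.34$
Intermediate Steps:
$s{\left(w \right)} = 12 - 4 w$
$Y = 2675$ ($Y = 251 + 2424 = 2675$)
$O{\left(h,Z \right)} = -250 + Z$ ($O{\left(h,Z \right)} = \left(97 + Z\right) - 347 = -250 + Z$)
$\frac{Y}{s{\left(438 \right)}} - \frac{305978}{O{\left(v,-545 \right)}} = \frac{2675}{12 - 1752} - \frac{305978}{-250 - 545} = \frac{2675}{12 - 1752} - \frac{305978}{-795} = \frac{2675}{-1740} - - \frac{305978}{795} = 2675 \left(- \frac{1}{1740}\right) + \frac{305978}{795} = - \frac{535}{348} + \frac{305978}{795} = \frac{11783891}{30740}$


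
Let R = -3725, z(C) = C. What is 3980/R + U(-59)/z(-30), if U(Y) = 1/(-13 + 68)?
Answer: -262829/245850 ≈ -1.0691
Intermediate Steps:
U(Y) = 1/55
3980/R + U(-59)/z(-30) = 3980/(-3725) + (1/55)/(-30) = 3980*(-1/3725) + (1/55)*(-1/30) = -796/745 - 1/1650 = -262829/245850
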